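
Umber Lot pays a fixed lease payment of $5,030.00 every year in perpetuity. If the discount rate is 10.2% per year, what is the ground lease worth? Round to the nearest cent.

Level perpetuity: PV = C / r = $5,030.00 / 0.102 = $49,313.73

$49313.73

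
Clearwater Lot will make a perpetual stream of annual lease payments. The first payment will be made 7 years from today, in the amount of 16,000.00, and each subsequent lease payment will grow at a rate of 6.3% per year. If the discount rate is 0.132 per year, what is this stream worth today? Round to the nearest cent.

Value at end of year 6: C₁ / (r − g) = 16,000.00 / (0.132 − 0.063) = 231,884.0580
Discount to today: PV = 231,884.0580 / (1 + 0.132)^6 = 231,884.0580 / 2.104159 = 110,202.72

110202.72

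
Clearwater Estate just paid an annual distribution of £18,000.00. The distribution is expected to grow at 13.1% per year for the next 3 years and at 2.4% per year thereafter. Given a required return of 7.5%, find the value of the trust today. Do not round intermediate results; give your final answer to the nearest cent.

D_1 = 20358.00000
D_2 = 23024.89800
D_3 = 26041.15964
Terminal value at year 3: TV = D_3×(1+g_2)/(r−g_2) = 26666.14747/0.051 = 522865.63665
P_0 = D_1/(1+r)^1 + D_2/(1+r)^2 + D_3/(1+r)^3 + TV/(1+r)^3
    = 18937.67442 + 19924.19513 + 20962.10669 + 420886.22066 = 480710.19690

£480710.20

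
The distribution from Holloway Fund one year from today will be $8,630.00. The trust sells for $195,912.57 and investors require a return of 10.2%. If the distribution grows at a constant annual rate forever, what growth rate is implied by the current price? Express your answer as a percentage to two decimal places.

P = D₁/(r−g) ⇒ g = r − D₁/P = 0.102 − $8,630.00/$195,912.57 = 0.057950

5.79%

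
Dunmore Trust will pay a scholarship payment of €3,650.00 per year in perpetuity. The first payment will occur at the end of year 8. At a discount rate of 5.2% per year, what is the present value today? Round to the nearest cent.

Value at end of year 7: C / r = €3,650.00 / 0.052 = €70,192.3077
Discount to today: PV = €70,192.3077 / (1 + 0.052)^7 = €70,192.3077 / 1.425969 = €49,224.28

€49224.28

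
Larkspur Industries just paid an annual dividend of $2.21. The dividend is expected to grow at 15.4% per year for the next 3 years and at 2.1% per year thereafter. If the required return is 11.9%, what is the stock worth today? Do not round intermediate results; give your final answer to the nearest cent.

$32.31

D_1 = 2.55034
D_2 = 2.94309
D_3 = 3.39633
Terminal value at year 3: TV = D_3×(1+g_2)/(r−g_2) = 3.46765/0.098 = 35.38420
P_0 = D_1/(1+r)^1 + D_2/(1+r)^2 + D_3/(1+r)^3 + TV/(1+r)^3
    = 2.27912 + 2.35041 + 2.42393 + 25.25336 = 32.30682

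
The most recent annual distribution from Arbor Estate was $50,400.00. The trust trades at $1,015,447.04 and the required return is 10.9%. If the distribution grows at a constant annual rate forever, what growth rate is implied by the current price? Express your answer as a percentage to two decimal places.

P = D₀(1+g)/(r−g) ⇒ P(r−g) = D₀(1+g) ⇒ g(P+D₀) = P·r − D₀
g = (P·r − D₀)/(P + D₀) = ($1,015,447.04×0.109 − $50,400.00) / ($1,015,447.04 + $50,400.00) = 0.056559

5.66%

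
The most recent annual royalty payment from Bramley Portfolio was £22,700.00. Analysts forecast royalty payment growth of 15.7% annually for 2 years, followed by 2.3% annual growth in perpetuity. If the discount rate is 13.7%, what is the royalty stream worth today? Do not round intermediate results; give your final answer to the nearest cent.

D_1 = 26263.90000
D_2 = 30387.33230
Terminal value at year 2: TV = D_2×(1+g_2)/(r−g_2) = 31086.24094/0.114 = 272686.32406
P_0 = D_1/(1+r)^1 + D_2/(1+r)^2 + TV/(1+r)^2
    = 23099.29639 + 23505.61647 + 210931.97939 = 257536.89225

£257536.89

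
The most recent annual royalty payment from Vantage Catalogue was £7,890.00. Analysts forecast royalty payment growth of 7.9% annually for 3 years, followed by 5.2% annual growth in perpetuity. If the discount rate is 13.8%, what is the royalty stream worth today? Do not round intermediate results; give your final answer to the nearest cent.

D_1 = 8513.31000
D_2 = 9185.86149
D_3 = 9911.54455
Terminal value at year 3: TV = D_3×(1+g_2)/(r−g_2) = 10426.94486/0.086 = 121243.54493
P_0 = D_1/(1+r)^1 + D_2/(1+r)^2 + D_3/(1+r)^3 + TV/(1+r)^3
    = 7480.94025 + 7093.08834 + 6725.34474 + 82268.17054 = 103567.54386

£103567.54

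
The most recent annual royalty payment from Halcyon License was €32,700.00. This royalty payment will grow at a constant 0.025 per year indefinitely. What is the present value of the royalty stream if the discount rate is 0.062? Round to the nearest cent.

€905878.38

D₁ = D₀ × (1 + g) = €32,700.00 × 1.025 = €33,517.5000
Growing perpetuity: P = D₁ / (r − g) = €33,517.5000 / (0.062 − 0.025) = €905,878.38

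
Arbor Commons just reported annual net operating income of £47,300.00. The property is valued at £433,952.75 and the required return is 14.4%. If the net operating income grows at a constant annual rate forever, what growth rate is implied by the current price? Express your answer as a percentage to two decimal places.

3.16%

P = D₀(1+g)/(r−g) ⇒ P(r−g) = D₀(1+g) ⇒ g(P+D₀) = P·r − D₀
g = (P·r − D₀)/(P + D₀) = (£433,952.75×0.144 − £47,300.00) / (£433,952.75 + £47,300.00) = 0.031562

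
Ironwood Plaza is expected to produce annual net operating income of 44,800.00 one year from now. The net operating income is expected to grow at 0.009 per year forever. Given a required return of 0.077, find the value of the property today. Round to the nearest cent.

Growing perpetuity: P = D₁ / (r − g) = 44,800.0000 / (0.077 − 0.009) = 658,823.53

658823.53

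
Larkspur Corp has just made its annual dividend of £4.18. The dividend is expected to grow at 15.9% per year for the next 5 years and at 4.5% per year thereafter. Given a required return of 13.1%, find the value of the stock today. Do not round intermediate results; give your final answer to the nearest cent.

D_1 = 4.84462
D_2 = 5.61491
D_3 = 6.50769
D_4 = 7.54241
D_5 = 8.74165
Terminal value at year 5: TV = D_5×(1+g_2)/(r−g_2) = 9.13503/0.086 = 106.22122
P_0 = D_1/(1+r)^1 + D_2/(1+r)^2 + D_3/(1+r)^3 + D_4/(1+r)^4 + D_5/(1+r)^5 + TV/(1+r)^5
    = 4.28348 + 4.38953 + 4.49820 + 4.60956 + 4.72368 + 57.39820 = 79.90265

£79.90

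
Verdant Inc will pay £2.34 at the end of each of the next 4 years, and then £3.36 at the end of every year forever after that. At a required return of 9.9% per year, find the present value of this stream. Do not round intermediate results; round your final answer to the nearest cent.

£30.70

PV of 4-year annuity: £2.34 × [1 − (1+0.099)^−4] / 0.099 = 7.43357
Perpetuity value at year 4: £3.36 / 0.099 = 33.93939
PV of perpetuity: 33.93939 / (1+0.099)^4 = 23.26555
Total PV = 7.43357 + 23.26555 = 30.69912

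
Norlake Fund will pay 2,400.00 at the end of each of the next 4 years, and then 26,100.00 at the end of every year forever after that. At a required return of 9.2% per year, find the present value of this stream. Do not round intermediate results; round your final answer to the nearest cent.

PV of 4-year annuity: 2,400.00 × [1 − (1+0.092)^−4] / 0.092 = 7741.31678
Perpetuity value at year 4: 26,100.00 / 0.092 = 283695.65217
PV of perpetuity: 283695.65217 / (1+0.092)^4 = 199508.83219
Total PV = 7741.31678 + 199508.83219 = 207250.14897

207250.15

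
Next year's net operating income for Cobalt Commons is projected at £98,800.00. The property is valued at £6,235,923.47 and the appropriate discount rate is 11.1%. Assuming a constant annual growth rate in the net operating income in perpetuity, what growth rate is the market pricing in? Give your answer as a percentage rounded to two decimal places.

P = D₁/(r−g) ⇒ g = r − D₁/P = 0.111 − £98,800.00/£6,235,923.47 = 0.095156

9.52%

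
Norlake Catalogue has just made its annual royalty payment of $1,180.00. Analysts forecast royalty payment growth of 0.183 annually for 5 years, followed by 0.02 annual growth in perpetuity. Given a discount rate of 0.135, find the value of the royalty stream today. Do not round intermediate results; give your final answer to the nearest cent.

$19566.57

D_1 = 1395.94000
D_2 = 1651.39702
D_3 = 1953.60267
D_4 = 2311.11196
D_5 = 2734.04545
Terminal value at year 5: TV = D_5×(1+g_2)/(r−g_2) = 2788.72636/0.115 = 24249.79446
P_0 = D_1/(1+r)^1 + D_2/(1+r)^2 + D_3/(1+r)^3 + D_4/(1+r)^4 + D_5/(1+r)^5 + TV/(1+r)^5
    = 1229.90308 + 1281.91661 + 1336.12982 + 1392.63575 + 1451.53136 + 12874.45205 = 19566.56867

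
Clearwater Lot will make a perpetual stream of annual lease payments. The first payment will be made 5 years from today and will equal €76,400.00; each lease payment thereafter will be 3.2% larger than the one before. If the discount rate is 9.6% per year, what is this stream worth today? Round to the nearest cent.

Value at end of year 4: C₁ / (r − g) = €76,400.00 / (0.096 − 0.032) = €1,193,750.0000
Discount to today: PV = €1,193,750.0000 / (1 + 0.096)^4 = €1,193,750.0000 / 1.442920 = €827,315.51

€827315.51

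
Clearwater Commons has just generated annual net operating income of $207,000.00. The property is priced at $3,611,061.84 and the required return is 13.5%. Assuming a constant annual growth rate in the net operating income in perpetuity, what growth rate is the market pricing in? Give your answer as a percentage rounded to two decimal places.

P = D₀(1+g)/(r−g) ⇒ P(r−g) = D₀(1+g) ⇒ g(P+D₀) = P·r − D₀
g = (P·r − D₀)/(P + D₀) = ($3,611,061.84×0.135 − $207,000.00) / ($3,611,061.84 + $207,000.00) = 0.073465

7.35%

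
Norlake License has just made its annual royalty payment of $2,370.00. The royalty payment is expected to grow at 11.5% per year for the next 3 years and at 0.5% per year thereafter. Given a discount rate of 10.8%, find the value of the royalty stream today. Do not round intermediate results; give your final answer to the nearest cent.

D_1 = 2642.55000
D_2 = 2946.44325
D_3 = 3285.28422
Terminal value at year 3: TV = D_3×(1+g_2)/(r−g_2) = 3301.71064/0.103 = 32055.44315
P_0 = D_1/(1+r)^1 + D_2/(1+r)^2 + D_3/(1+r)^3 + TV/(1+r)^3
    = 2384.97292 + 2400.04044 + 2415.20315 + 23565.81717 = 30766.03369

$30766.03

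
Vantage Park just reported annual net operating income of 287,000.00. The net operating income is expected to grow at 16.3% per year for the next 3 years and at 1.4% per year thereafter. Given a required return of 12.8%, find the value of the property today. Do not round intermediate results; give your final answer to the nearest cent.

D_1 = 333781.00000
D_2 = 388187.30300
D_3 = 451461.83339
Terminal value at year 3: TV = D_3×(1+g_2)/(r−g_2) = 457782.29906/0.114 = 4015634.20225
P_0 = D_1/(1+r)^1 + D_2/(1+r)^2 + D_3/(1+r)^3 + TV/(1+r)^3
    = 295905.14184 + 305086.59571 + 314552.93512 + 2797865.58080 = 3713410.25347

3713410.25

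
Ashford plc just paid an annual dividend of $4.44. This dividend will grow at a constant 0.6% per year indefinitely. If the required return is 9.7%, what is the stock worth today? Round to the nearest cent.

D₁ = D₀ × (1 + g) = $4.44 × 1.006 = $4.4666
Growing perpetuity: P = D₁ / (r − g) = $4.4666 / (0.097 − 0.006) = $49.08

$49.08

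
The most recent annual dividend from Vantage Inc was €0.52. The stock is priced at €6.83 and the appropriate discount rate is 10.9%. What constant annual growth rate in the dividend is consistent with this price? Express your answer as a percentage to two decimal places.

3.05%

P = D₀(1+g)/(r−g) ⇒ P(r−g) = D₀(1+g) ⇒ g(P+D₀) = P·r − D₀
g = (P·r − D₀)/(P + D₀) = (€6.83×0.109 − €0.52) / (€6.83 + €0.52) = 0.030540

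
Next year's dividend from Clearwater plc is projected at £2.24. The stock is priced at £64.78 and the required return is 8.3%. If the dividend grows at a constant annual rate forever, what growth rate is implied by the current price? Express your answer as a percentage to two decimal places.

P = D₁/(r−g) ⇒ g = r − D₁/P = 0.083 − £2.24/£64.78 = 0.048421

4.84%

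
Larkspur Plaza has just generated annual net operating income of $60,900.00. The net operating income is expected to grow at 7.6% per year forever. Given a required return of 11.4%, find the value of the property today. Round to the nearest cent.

$1724431.58

D₁ = D₀ × (1 + g) = $60,900.00 × 1.076 = $65,528.4000
Growing perpetuity: P = D₁ / (r − g) = $65,528.4000 / (0.114 − 0.076) = $1,724,431.58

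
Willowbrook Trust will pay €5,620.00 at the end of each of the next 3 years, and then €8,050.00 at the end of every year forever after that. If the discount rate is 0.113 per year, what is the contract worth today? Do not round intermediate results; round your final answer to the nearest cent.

€65331.56

PV of 3-year annuity: €5,620.00 × [1 − (1+0.113)^−3] / 0.113 = 13662.33413
Perpetuity value at year 3: €8,050.00 / 0.113 = 71238.93805
PV of perpetuity: 71238.93805 / (1+0.113)^3 = 51669.22457
Total PV = 13662.33413 + 51669.22457 = 65331.55870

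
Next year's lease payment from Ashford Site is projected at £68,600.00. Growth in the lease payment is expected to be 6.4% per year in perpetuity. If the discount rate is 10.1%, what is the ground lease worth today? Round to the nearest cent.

£1854054.05

Growing perpetuity: P = D₁ / (r − g) = £68,600.0000 / (0.101 − 0.064) = £1,854,054.05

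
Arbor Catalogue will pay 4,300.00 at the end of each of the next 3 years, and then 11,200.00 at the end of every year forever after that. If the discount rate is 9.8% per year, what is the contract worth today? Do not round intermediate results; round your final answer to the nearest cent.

97065.84

PV of 3-year annuity: 4,300.00 × [1 − (1+0.098)^−3] / 0.098 = 10731.22791
Perpetuity value at year 3: 11,200.00 / 0.098 = 114285.71429
PV of perpetuity: 114285.71429 / (1+0.098)^3 = 86334.60903
Total PV = 10731.22791 + 86334.60903 = 97065.83694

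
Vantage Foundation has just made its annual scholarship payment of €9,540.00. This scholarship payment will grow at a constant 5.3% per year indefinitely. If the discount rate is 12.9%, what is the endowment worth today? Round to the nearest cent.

€132179.21

D₁ = D₀ × (1 + g) = €9,540.00 × 1.053 = €10,045.6200
Growing perpetuity: P = D₁ / (r − g) = €10,045.6200 / (0.129 − 0.053) = €132,179.21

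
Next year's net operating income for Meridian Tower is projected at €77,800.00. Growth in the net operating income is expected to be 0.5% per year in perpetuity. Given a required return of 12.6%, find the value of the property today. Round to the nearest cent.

Growing perpetuity: P = D₁ / (r − g) = €77,800.0000 / (0.126 − 0.005) = €642,975.21

€642975.21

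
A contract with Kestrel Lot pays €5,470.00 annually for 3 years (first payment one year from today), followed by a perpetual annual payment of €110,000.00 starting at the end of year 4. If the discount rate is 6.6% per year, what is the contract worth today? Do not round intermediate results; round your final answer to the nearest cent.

€1390329.73

PV of 3-year annuity: €5,470.00 × [1 − (1+0.066)^−3] / 0.066 = 14460.56701
Perpetuity value at year 3: €110,000.00 / 0.066 = 1666666.66667
PV of perpetuity: 1666666.66667 / (1+0.066)^3 = 1375869.15829
Total PV = 14460.56701 + 1375869.15829 = 1390329.72529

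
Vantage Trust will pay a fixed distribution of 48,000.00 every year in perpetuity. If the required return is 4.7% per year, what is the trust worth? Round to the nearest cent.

1021276.60

Level perpetuity: PV = C / r = 48,000.00 / 0.047 = 1,021,276.60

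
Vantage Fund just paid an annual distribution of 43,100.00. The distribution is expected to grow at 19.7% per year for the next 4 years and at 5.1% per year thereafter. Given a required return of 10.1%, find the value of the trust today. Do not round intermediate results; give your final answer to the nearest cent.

1479121.52

D_1 = 51590.70000
D_2 = 61754.06790
D_3 = 73919.61928
D_4 = 88481.78427
Terminal value at year 4: TV = D_4×(1+g_2)/(r−g_2) = 92994.35527/0.05 = 1859887.10543
P_0 = D_1/(1+r)^1 + D_2/(1+r)^2 + D_3/(1+r)^3 + D_4/(1+r)^4 + TV/(1+r)^4
    = 46858.03815 + 50943.75264 + 55385.71473 + 60214.98686 + 1265719.02374 = 1479121.51612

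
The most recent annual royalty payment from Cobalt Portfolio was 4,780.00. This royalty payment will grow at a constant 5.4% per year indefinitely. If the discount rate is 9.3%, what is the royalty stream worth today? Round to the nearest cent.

D₁ = D₀ × (1 + g) = 4,780.00 × 1.054 = 5,038.1200
Growing perpetuity: P = D₁ / (r − g) = 5,038.1200 / (0.093 − 0.054) = 129,182.56

129182.56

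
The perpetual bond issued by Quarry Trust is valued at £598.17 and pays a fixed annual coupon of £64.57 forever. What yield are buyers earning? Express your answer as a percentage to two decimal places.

P = C/r ⇒ r = C/P = £64.57/£598.17 = 0.107946

10.79%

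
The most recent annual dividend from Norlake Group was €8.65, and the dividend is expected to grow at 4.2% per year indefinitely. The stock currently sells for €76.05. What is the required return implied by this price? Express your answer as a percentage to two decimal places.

D₁ = €8.65 × 1.042 = €9.0133
P = D₁/(r − g) ⇒ r = D₁/P + g = €9.0133/€76.05 + 0.042 = 0.118518 + 0.042 = 0.160518

16.05%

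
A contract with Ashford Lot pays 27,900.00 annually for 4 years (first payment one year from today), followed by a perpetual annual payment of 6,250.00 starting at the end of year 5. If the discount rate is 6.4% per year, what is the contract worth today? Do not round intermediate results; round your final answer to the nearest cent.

PV of 4-year annuity: 27,900.00 × [1 − (1+0.064)^−4] / 0.064 = 95797.49211
Perpetuity value at year 4: 6,250.00 / 0.064 = 97656.25000
PV of perpetuity: 97656.25000 / (1+0.064)^4 = 76196.23833
Total PV = 95797.49211 + 76196.23833 = 171993.73043

171993.73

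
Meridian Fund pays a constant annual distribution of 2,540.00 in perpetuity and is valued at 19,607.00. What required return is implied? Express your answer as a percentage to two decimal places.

12.95%

P = C/r ⇒ r = C/P = 2,540.00/19,607.00 = 0.129546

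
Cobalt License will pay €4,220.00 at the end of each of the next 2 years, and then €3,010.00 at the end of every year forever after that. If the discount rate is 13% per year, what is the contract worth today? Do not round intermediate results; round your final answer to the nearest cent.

PV of 2-year annuity: €4,220.00 × [1 − (1+0.13)^−2] / 0.13 = 7039.39228
Perpetuity value at year 2: €3,010.00 / 0.13 = 23153.84615
PV of perpetuity: 23153.84615 / (1+0.13)^2 = 18132.85782
Total PV = 7039.39228 + 18132.85782 = 25172.25010

€25172.25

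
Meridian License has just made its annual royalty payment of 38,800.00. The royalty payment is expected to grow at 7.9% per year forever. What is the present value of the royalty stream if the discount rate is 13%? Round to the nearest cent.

820886.27

D₁ = D₀ × (1 + g) = 38,800.00 × 1.079 = 41,865.2000
Growing perpetuity: P = D₁ / (r − g) = 41,865.2000 / (0.13 − 0.079) = 820,886.27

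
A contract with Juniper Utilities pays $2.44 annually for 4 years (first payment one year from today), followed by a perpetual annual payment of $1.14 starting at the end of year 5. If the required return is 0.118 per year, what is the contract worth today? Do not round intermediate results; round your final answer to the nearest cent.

$13.63

PV of 4-year annuity: $2.44 × [1 − (1+0.118)^−4] / 0.118 = 7.44246
Perpetuity value at year 4: $1.14 / 0.118 = 9.66102
PV of perpetuity: 9.66102 / (1+0.118)^4 = 6.18380
Total PV = 7.44246 + 6.18380 = 13.62626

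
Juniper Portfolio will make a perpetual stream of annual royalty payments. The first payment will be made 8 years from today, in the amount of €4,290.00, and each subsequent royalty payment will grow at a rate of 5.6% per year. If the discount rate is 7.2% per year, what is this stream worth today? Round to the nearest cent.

€164806.30

Value at end of year 7: C₁ / (r − g) = €4,290.00 / (0.072 − 0.056) = €268,125.0000
Discount to today: PV = €268,125.0000 / (1 + 0.072)^7 = €268,125.0000 / 1.626910 = €164,806.30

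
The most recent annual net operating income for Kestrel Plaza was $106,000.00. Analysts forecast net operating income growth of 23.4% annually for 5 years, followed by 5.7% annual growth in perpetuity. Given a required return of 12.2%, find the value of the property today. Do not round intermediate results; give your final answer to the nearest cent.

$3485311.47

D_1 = 130804.00000
D_2 = 161412.13600
D_3 = 199182.57582
D_4 = 245791.29857
D_5 = 303306.46243
Terminal value at year 5: TV = D_5×(1+g_2)/(r−g_2) = 320594.93079/0.065 = 4932229.70446
P_0 = D_1/(1+r)^1 + D_2/(1+r)^2 + D_3/(1+r)^3 + D_4/(1+r)^4 + D_5/(1+r)^5 + TV/(1+r)^5
    = 116581.10517 + 128218.43474 + 141017.42288 + 155094.02837 + 170575.78521 + 2773824.69186 = 3485311.46823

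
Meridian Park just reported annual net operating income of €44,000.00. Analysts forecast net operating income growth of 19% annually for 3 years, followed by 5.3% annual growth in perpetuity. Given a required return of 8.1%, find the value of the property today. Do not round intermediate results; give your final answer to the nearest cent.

D_1 = 52360.00000
D_2 = 62308.40000
D_3 = 74146.99600
Terminal value at year 3: TV = D_3×(1+g_2)/(r−g_2) = 78076.78679/0.028 = 2788456.67100
P_0 = D_1/(1+r)^1 + D_2/(1+r)^2 + D_3/(1+r)^3 + TV/(1+r)^3
    = 48436.63275 + 53320.62254 + 58697.07755 + 2207429.38055 = 2367883.71339

€2367883.71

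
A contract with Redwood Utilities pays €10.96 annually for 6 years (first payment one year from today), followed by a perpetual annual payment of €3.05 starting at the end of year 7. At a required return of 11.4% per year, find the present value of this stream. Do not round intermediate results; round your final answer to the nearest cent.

€59.84

PV of 6-year annuity: €10.96 × [1 − (1+0.114)^−6] / 0.114 = 45.83727
Perpetuity value at year 6: €3.05 / 0.114 = 26.75439
PV of perpetuity: 26.75439 / (1+0.114)^6 = 13.99858
Total PV = 45.83727 + 13.99858 = 59.83585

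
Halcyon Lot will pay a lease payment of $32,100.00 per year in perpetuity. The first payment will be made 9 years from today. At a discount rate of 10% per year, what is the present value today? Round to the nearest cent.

Value at end of year 8: C / r = $32,100.00 / 0.1 = $321,000.0000
Discount to today: PV = $321,000.0000 / (1 + 0.1)^8 = $321,000.0000 / 2.143589 = $149,748.87

$149748.87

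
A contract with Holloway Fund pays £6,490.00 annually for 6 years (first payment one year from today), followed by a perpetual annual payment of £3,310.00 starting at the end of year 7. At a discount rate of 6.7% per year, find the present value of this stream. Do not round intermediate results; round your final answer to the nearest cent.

£64701.99

PV of 6-year annuity: £6,490.00 × [1 − (1+0.067)^−6] / 0.067 = 31223.43393
Perpetuity value at year 6: £3,310.00 / 0.067 = 49402.98507
PV of perpetuity: 49402.98507 / (1+0.067)^6 = 33478.55267
Total PV = 31223.43393 + 33478.55267 = 64701.98660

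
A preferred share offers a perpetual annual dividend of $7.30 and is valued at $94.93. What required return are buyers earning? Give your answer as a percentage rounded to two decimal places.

P = C/r ⇒ r = C/P = $7.30/$94.93 = 0.076899

7.69%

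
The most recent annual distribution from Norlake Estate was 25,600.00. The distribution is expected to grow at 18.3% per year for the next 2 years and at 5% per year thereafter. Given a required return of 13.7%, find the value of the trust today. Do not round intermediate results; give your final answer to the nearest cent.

388820.11

D_1 = 30284.80000
D_2 = 35826.91840
Terminal value at year 2: TV = D_2×(1+g_2)/(r−g_2) = 37618.26432/0.087 = 432393.84276
P_0 = D_1/(1+r)^1 + D_2/(1+r)^2 + TV/(1+r)^2
    = 26635.70800 + 27713.31800 + 334471.07933 = 388820.10534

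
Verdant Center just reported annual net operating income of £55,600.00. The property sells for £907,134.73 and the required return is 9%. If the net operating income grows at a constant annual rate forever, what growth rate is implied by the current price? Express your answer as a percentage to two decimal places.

P = D₀(1+g)/(r−g) ⇒ P(r−g) = D₀(1+g) ⇒ g(P+D₀) = P·r − D₀
g = (P·r − D₀)/(P + D₀) = (£907,134.73×0.09 − £55,600.00) / (£907,134.73 + £55,600.00) = 0.027050

2.71%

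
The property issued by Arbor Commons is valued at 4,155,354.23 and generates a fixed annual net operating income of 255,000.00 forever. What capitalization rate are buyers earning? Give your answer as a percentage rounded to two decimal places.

P = C/r ⇒ r = C/P = 255,000.00/4,155,354.23 = 0.061367

6.14%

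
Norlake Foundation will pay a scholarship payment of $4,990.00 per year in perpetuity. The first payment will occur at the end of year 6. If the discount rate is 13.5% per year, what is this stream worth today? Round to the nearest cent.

Value at end of year 5: C / r = $4,990.00 / 0.135 = $36,962.9630
Discount to today: PV = $36,962.9630 / (1 + 0.135)^5 = $36,962.9630 / 1.883559 = $19,624.00

$19624.00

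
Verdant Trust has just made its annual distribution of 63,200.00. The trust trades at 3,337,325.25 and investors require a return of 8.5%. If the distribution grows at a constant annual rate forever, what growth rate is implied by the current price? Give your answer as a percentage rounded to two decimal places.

6.48%

P = D₀(1+g)/(r−g) ⇒ P(r−g) = D₀(1+g) ⇒ g(P+D₀) = P·r − D₀
g = (P·r − D₀)/(P + D₀) = (3,337,325.25×0.085 − 63,200.00) / (3,337,325.25 + 63,200.00) = 0.064835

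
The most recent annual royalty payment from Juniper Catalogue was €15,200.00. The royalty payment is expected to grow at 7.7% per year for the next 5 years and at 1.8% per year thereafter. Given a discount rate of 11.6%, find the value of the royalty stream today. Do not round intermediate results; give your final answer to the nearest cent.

D_1 = 16370.40000
D_2 = 17630.92080
D_3 = 18988.50170
D_4 = 20450.61633
D_5 = 22025.31379
Terminal value at year 5: TV = D_5×(1+g_2)/(r−g_2) = 22421.76944/0.098 = 228793.56570
P_0 = D_1/(1+r)^1 + D_2/(1+r)^2 + D_3/(1+r)^3 + D_4/(1+r)^4 + D_5/(1+r)^5 + TV/(1+r)^5
    = 14668.81720 + 14156.19725 + 13661.49143 + 13184.07372 + 12723.33996 + 132166.93959 = 200560.85915

€200560.86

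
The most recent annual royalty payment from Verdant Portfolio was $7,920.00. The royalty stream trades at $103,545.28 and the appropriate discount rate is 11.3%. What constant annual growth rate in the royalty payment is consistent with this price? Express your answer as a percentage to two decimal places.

3.39%

P = D₀(1+g)/(r−g) ⇒ P(r−g) = D₀(1+g) ⇒ g(P+D₀) = P·r − D₀
g = (P·r − D₀)/(P + D₀) = ($103,545.28×0.113 − $7,920.00) / ($103,545.28 + $7,920.00) = 0.033917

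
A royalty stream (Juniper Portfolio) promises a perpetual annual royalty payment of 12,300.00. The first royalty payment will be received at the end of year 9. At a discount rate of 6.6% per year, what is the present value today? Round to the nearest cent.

111764.41

Value at end of year 8: C / r = 12,300.00 / 0.066 = 186,363.6364
Discount to today: PV = 186,363.6364 / (1 + 0.066)^8 = 186,363.6364 / 1.667468 = 111,764.41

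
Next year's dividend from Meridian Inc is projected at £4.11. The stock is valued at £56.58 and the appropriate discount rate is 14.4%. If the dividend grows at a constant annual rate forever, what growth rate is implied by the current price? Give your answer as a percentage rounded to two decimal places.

7.14%

P = D₁/(r−g) ⇒ g = r − D₁/P = 0.144 − £4.11/£56.58 = 0.071359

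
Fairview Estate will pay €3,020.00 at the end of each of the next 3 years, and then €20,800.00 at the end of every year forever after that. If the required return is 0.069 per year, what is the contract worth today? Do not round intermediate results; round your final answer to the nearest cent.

PV of 3-year annuity: €3,020.00 × [1 − (1+0.069)^−3] / 0.069 = 7939.93684
Perpetuity value at year 3: €20,800.00 / 0.069 = 301449.27536
PV of perpetuity: 301449.27536 / (1+0.069)^3 = 246763.61768
Total PV = 7939.93684 + 246763.61768 = 254703.55452

€254703.55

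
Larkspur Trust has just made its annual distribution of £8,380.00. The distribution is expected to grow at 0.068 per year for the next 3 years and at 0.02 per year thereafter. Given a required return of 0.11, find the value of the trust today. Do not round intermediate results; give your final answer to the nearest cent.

£107880.40

D_1 = 8949.84000
D_2 = 9558.42912
D_3 = 10208.40230
Terminal value at year 3: TV = D_3×(1+g_2)/(r−g_2) = 10412.57035/0.09 = 115695.22607
P_0 = D_1/(1+r)^1 + D_2/(1+r)^2 + D_3/(1+r)^3 + TV/(1+r)^3
    = 8062.91892 + 7757.83550 + 7464.29578 + 84595.35216 = 107880.40236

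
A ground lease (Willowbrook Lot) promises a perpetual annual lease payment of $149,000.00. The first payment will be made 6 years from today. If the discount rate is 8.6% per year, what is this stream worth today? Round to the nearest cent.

Value at end of year 5: C / r = $149,000.00 / 0.086 = $1,732,558.1395
Discount to today: PV = $1,732,558.1395 / (1 + 0.086)^5 = $1,732,558.1395 / 1.510599 = $1,146,934.70

$1146934.70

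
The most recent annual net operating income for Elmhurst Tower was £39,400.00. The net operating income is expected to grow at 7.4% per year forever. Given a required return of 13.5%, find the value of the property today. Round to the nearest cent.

£693698.36

D₁ = D₀ × (1 + g) = £39,400.00 × 1.074 = £42,315.6000
Growing perpetuity: P = D₁ / (r − g) = £42,315.6000 / (0.135 − 0.074) = £693,698.36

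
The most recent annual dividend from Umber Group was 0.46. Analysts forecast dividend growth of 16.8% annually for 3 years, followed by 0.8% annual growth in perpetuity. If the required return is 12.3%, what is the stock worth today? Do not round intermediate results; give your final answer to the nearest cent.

6.03

D_1 = 0.53728
D_2 = 0.62754
D_3 = 0.73297
Terminal value at year 3: TV = D_3×(1+g_2)/(r−g_2) = 0.73883/0.115 = 6.42464
P_0 = D_1/(1+r)^1 + D_2/(1+r)^2 + D_3/(1+r)^3 + TV/(1+r)^3
    = 0.47843 + 0.49760 + 0.51754 + 4.53638 = 6.02996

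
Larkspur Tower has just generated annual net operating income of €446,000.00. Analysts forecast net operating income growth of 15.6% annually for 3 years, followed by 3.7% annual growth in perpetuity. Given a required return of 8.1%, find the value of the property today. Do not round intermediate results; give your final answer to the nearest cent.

D_1 = 515576.00000
D_2 = 596005.85600
D_3 = 688982.76954
Terminal value at year 3: TV = D_3×(1+g_2)/(r−g_2) = 714475.13201/0.044 = 16238071.18202
P_0 = D_1/(1+r)^1 + D_2/(1+r)^2 + D_3/(1+r)^3 + TV/(1+r)^3
    = 476943.57077 + 510034.01277 + 545420.27638 + 12854564.24102 = 14386962.10094

€14386962.10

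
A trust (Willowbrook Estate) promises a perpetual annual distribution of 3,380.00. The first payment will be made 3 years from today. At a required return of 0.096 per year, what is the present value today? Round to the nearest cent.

29310.58

Value at end of year 2: C / r = 3,380.00 / 0.096 = 35,208.3333
Discount to today: PV = 35,208.3333 / (1 + 0.096)^2 = 35,208.3333 / 1.201216 = 29,310.58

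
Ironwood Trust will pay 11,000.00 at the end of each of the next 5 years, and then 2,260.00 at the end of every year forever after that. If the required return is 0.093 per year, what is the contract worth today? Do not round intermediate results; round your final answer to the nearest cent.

PV of 5-year annuity: 11,000.00 × [1 − (1+0.093)^−5] / 0.093 = 42455.17959
Perpetuity value at year 5: 2,260.00 / 0.093 = 24301.07527
PV of perpetuity: 24301.07527 / (1+0.093)^5 = 15578.46564
Total PV = 42455.17959 + 15578.46564 = 58033.64524

58033.65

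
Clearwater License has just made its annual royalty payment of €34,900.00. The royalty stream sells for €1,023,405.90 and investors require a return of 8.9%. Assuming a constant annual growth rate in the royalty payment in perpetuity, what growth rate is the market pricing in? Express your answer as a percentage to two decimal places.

P = D₀(1+g)/(r−g) ⇒ P(r−g) = D₀(1+g) ⇒ g(P+D₀) = P·r − D₀
g = (P·r − D₀)/(P + D₀) = (€1,023,405.90×0.089 − €34,900.00) / (€1,023,405.90 + €34,900.00) = 0.053088

5.31%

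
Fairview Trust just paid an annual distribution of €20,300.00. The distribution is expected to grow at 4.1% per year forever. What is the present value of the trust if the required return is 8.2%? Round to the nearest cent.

€515421.95

D₁ = D₀ × (1 + g) = €20,300.00 × 1.041 = €21,132.3000
Growing perpetuity: P = D₁ / (r − g) = €21,132.3000 / (0.082 − 0.041) = €515,421.95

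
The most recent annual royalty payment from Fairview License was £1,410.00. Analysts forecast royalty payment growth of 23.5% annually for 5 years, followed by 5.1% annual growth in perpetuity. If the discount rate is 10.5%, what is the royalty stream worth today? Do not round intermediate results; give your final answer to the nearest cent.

D_1 = 1741.35000
D_2 = 2150.56725
D_3 = 2655.95055
D_4 = 3280.09893
D_5 = 4050.92218
Terminal value at year 5: TV = D_5×(1+g_2)/(r−g_2) = 4257.51921/0.054 = 78842.94842
P_0 = D_1/(1+r)^1 + D_2/(1+r)^2 + D_3/(1+r)^3 + D_4/(1+r)^4 + D_5/(1+r)^5 + TV/(1+r)^5
    = 1575.88235 + 1761.28028 + 1968.48972 + 2200.07675 + 2458.90931 + 47857.66075 = 57822.29915

£57822.30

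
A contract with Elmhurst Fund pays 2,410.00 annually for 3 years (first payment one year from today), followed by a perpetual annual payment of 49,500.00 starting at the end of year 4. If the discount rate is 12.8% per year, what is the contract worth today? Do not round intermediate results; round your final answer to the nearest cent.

PV of 3-year annuity: 2,410.00 × [1 − (1+0.128)^−3] / 0.128 = 5709.75808
Perpetuity value at year 3: 49,500.00 / 0.128 = 386718.75000
PV of perpetuity: 386718.75000 / (1+0.128)^3 = 269443.63594
Total PV = 5709.75808 + 269443.63594 = 275153.39402

275153.39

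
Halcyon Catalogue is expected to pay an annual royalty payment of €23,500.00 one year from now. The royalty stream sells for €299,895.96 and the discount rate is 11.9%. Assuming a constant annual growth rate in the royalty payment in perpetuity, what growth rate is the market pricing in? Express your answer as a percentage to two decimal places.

4.06%

P = D₁/(r−g) ⇒ g = r − D₁/P = 0.119 − €23,500.00/€299,895.96 = 0.040639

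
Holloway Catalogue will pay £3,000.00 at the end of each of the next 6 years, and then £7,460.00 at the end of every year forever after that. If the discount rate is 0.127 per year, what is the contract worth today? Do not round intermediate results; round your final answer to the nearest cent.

£40761.13

PV of 6-year annuity: £3,000.00 × [1 − (1+0.127)^−6] / 0.127 = 12093.51450
Perpetuity value at year 6: £7,460.00 / 0.127 = 58740.15748
PV of perpetuity: 58740.15748 / (1+0.127)^6 = 28667.61809
Total PV = 12093.51450 + 28667.61809 = 40761.13259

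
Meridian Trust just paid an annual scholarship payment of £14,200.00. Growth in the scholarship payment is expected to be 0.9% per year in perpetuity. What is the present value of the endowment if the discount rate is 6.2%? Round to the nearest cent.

£270335.85

D₁ = D₀ × (1 + g) = £14,200.00 × 1.009 = £14,327.8000
Growing perpetuity: P = D₁ / (r − g) = £14,327.8000 / (0.062 − 0.009) = £270,335.85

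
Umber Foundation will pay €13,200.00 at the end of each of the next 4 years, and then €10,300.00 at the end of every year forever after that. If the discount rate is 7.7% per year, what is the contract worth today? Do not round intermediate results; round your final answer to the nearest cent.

€143435.89

PV of 4-year annuity: €13,200.00 × [1 − (1+0.077)^−4] / 0.077 = 44013.62005
Perpetuity value at year 4: €10,300.00 / 0.077 = 133766.23377
PV of perpetuity: 133766.23377 / (1+0.077)^4 = 99422.27267
Total PV = 44013.62005 + 99422.27267 = 143435.89272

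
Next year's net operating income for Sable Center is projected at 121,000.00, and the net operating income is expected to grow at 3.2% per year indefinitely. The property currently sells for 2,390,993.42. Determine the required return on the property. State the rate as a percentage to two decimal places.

8.26%

P = D₁/(r − g) ⇒ r = D₁/P + g = 121,000.0000/2,390,993.42 + 0.032 = 0.050607 + 0.032 = 0.082607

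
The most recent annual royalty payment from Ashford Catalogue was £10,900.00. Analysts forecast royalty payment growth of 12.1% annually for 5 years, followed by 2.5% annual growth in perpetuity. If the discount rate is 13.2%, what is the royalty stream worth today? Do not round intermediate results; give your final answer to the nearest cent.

£152371.97

D_1 = 12218.90000
D_2 = 13697.38690
D_3 = 15354.77071
D_4 = 17212.69797
D_5 = 19295.43443
Terminal value at year 5: TV = D_5×(1+g_2)/(r−g_2) = 19777.82029/0.107 = 184839.44193
P_0 = D_1/(1+r)^1 + D_2/(1+r)^2 + D_3/(1+r)^3 + D_4/(1+r)^4 + D_5/(1+r)^5 + TV/(1+r)^5
    = 10794.08127 + 10689.19179 + 10585.32155 + 10482.46065 + 10380.59929 + 99440.32027 = 152371.97482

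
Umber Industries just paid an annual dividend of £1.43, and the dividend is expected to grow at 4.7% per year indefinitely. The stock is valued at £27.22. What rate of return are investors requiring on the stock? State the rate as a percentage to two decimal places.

10.20%

D₁ = £1.43 × 1.047 = £1.4972
P = D₁/(r − g) ⇒ r = D₁/P + g = £1.4972/£27.22 + 0.047 = 0.055004 + 0.047 = 0.102004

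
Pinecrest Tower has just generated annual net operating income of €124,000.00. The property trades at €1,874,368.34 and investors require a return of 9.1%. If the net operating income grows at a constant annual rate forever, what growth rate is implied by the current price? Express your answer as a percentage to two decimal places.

2.33%

P = D₀(1+g)/(r−g) ⇒ P(r−g) = D₀(1+g) ⇒ g(P+D₀) = P·r − D₀
g = (P·r − D₀)/(P + D₀) = (€1,874,368.34×0.091 − €124,000.00) / (€1,874,368.34 + €124,000.00) = 0.023303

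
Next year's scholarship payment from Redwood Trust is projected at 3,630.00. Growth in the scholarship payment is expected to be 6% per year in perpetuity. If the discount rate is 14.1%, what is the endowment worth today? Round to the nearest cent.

44814.81

Growing perpetuity: P = D₁ / (r − g) = 3,630.0000 / (0.141 − 0.06) = 44,814.81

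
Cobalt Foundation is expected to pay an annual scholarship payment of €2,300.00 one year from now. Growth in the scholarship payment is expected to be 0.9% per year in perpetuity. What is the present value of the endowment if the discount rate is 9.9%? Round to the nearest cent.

Growing perpetuity: P = D₁ / (r − g) = €2,300.0000 / (0.099 − 0.009) = €25,555.56

€25555.56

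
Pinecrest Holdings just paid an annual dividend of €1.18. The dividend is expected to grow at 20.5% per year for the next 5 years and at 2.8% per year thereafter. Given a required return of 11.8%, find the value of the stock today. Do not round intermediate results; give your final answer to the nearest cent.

€27.03

D_1 = 1.42190
D_2 = 1.71339
D_3 = 2.06463
D_4 = 2.48788
D_5 = 2.99790
Terminal value at year 5: TV = D_5×(1+g_2)/(r−g_2) = 3.08184/0.09 = 34.24269
P_0 = D_1/(1+r)^1 + D_2/(1+r)^2 + D_3/(1+r)^3 + D_4/(1+r)^4 + D_5/(1+r)^5 + TV/(1+r)^5
    = 1.27182 + 1.37079 + 1.47747 + 1.59244 + 1.71636 + 19.60464 = 27.03352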